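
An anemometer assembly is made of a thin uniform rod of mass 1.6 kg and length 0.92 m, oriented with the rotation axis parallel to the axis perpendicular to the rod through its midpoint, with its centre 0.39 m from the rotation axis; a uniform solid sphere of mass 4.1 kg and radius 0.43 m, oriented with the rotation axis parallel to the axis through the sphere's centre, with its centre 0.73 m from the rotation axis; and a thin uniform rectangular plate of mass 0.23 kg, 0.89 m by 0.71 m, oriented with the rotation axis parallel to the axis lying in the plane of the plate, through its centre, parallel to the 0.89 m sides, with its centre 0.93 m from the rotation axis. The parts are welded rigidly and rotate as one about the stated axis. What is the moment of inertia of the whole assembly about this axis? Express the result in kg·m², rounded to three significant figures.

Thin rod: I_cm = (1/12)ML² = (1/12)(1.6)(0.92)² = 0.11285 kg·m²; centre at d = 0.39 m, so I = I_cm + Md² gives I = 0.11285 + (1.6)(0.39)² = 0.35621 kg·m².
Solid sphere: I_cm = (2/5)MR² = (2/5)(4.1)(0.43)² = 0.30324 kg·m²; centre at d = 0.73 m, so I = I_cm + Md² gives I = 0.30324 + (4.1)(0.73)² = 2.4881 kg·m².
Rectangular plate: I_cm = (1/12)Mb² = (1/12)(0.23)(0.71)² = 0.0096619 kg·m²; centre at d = 0.93 m, so I = I_cm + Md² gives I = 0.0096619 + (0.23)(0.93)² = 0.20859 kg·m².
Total I = 0.35621 + 2.4881 + 0.20859 = 3.0529 kg·m².

3.05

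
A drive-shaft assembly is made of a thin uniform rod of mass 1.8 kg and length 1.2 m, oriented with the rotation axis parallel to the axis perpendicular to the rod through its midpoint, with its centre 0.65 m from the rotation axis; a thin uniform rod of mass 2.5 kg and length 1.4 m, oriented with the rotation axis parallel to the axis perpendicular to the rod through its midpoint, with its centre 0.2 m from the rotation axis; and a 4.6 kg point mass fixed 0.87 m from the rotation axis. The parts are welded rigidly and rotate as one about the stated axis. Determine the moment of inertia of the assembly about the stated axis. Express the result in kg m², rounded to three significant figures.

Thin rod: I_cm = (1/12)ML² = (1/12)(1.8)(1.2)² = 0.216 kg m²; centre at d = 0.65 m, so the parallel axis theorem gives I = 0.216 + (1.8)(0.65)² = 0.9765 kg m².
Thin rod: I_cm = (1/12)ML² = (1/12)(2.5)(1.4)² = 0.40833 kg m²; centre at d = 0.2 m, so the parallel axis theorem gives I = 0.40833 + (2.5)(0.2)² = 0.50833 kg m².
Point mass: I_cm = 0; centre at d = 0.87 m, so the parallel axis theorem gives I = 0 + (4.6)(0.87)² = 3.4817 kg m².
Total I = 0.9765 + 0.50833 + 3.4817 = 4.9666 kg m².

4.97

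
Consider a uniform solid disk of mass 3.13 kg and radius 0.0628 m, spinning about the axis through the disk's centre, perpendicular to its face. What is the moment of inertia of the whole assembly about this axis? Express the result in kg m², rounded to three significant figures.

I_cm = (1/2)MR² = (1/2)(3.13)(0.0628)² = 0.0061721 kg m²; axis through the centre, so I = 0.0061721 kg m².

0.00617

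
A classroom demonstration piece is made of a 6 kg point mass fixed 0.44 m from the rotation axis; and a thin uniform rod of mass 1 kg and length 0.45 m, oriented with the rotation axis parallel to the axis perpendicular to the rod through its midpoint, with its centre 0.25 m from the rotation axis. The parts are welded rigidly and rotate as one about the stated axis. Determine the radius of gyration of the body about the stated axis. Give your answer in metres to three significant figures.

0.421

Point mass: I_cm = 0; centre at d = 0.44 m, so I = I_cm + Md² gives I = 0 + (6)(0.44)² = 1.1616 kg·m².
Thin rod: I_cm = (1/12)ML² = (1/12)(1)(0.45)² = 0.016875 kg·m²; centre at d = 0.25 m, so I = I_cm + Md² gives I = 0.016875 + (1)(0.25)² = 0.079375 kg·m².
Total I = 1.241 kg·m²; total mass M = 7 kg.
k = √(I/M) = √(1.241/7) = 0.42105 m.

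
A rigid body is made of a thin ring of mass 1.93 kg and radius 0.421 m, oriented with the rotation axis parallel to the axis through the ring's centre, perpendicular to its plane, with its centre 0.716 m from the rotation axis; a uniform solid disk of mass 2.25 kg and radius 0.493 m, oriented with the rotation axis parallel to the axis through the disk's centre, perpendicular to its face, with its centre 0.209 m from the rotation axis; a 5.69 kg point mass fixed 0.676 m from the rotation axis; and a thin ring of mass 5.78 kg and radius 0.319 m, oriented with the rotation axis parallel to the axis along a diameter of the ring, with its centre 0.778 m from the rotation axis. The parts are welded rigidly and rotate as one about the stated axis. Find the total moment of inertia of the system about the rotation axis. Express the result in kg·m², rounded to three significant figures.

8.10

Thin ring: I_cm = MR² = (1.93)(0.421)² = 0.34208 kg·m²; centre at d = 0.716 m, so the parallel axis theorem gives I = 0.34208 + (1.93)(0.716)² = 1.3315 kg·m².
Solid disk: I_cm = (1/2)MR² = (1/2)(2.25)(0.493)² = 0.27343 kg·m²; centre at d = 0.209 m, so the parallel axis theorem gives I = 0.27343 + (2.25)(0.209)² = 0.37171 kg·m².
Point mass: I_cm = 0; centre at d = 0.676 m, so the parallel axis theorem gives I = 0 + (5.69)(0.676)² = 2.6002 kg·m².
Thin ring: I_cm = (1/2)MR² = (1/2)(5.78)(0.319)² = 0.29409 kg·m²; centre at d = 0.778 m, so the parallel axis theorem gives I = 0.29409 + (5.78)(0.778)² = 3.7926 kg·m².
Total I = 1.3315 + 0.37171 + 2.6002 + 3.7926 = 8.096 kg·m².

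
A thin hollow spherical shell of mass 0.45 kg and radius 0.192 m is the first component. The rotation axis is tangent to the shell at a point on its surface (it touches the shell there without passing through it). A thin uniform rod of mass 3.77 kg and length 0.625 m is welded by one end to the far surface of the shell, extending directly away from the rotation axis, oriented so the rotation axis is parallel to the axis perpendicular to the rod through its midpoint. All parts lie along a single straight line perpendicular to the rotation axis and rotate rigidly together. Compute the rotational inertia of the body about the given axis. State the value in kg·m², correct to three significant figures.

1.98

Spherical shell: I_cm = (2/3)MR² = (2/3)(0.45)(0.192)² = 0.011059 kg·m²; centre at d = 0.192 m, so I = I_cm + Md² gives I = 0.011059 + (0.45)(0.192)² = 0.027648 kg·m².
Thin rod: I_cm = (1/12)ML² = (1/12)(3.77)(0.625)² = 0.12272 kg·m²; centre at d = 0.192 + 0.192 + 0.3125 = 0.6965 m, so I = I_cm + Md² gives I = 0.12272 + (3.77)(0.6965)² = 1.9516 kg·m².
Total I = 0.027648 + 1.9516 = 1.9792 kg·m².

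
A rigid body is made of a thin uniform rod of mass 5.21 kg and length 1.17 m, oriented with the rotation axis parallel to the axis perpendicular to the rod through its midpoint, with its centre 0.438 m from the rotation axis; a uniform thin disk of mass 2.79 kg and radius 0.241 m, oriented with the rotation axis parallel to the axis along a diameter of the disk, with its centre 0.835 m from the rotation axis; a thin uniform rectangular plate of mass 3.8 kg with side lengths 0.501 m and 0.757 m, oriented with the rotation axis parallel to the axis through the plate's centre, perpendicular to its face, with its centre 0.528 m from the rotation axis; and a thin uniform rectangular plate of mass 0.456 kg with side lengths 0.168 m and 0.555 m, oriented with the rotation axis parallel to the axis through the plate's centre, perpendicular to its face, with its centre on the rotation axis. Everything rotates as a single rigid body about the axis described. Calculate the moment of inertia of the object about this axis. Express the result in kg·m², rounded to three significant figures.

4.91

Thin rod: I_cm = (1/12)ML² = (1/12)(5.21)(1.17)² = 0.59433 kg·m²; centre at d = 0.438 m, so I = I_cm + Md² gives I = 0.59433 + (5.21)(0.438)² = 1.5938 kg·m².
Thin disk: I_cm = (1/4)MR² = (1/4)(2.79)(0.241)² = 0.040511 kg·m²; centre at d = 0.835 m, so I = I_cm + Md² gives I = 0.040511 + (2.79)(0.835)² = 1.9858 kg·m².
Rectangular plate: I_cm = (1/12)M(a²+b²) = (1/12)(3.8)[(0.501)² + (0.757)²] = 0.26095 kg·m²; centre at d = 0.528 m, so I = I_cm + Md² gives I = 0.26095 + (3.8)(0.528)² = 1.3203 kg·m².
Rectangular plate: I_cm = (1/12)M(a²+b²) = (1/12)(0.456)[(0.168)² + (0.555)²] = 0.012777 kg·m²; axis through the centre, so I = 0.012777 kg·m².
Total I = 1.5938 + 1.9858 + 1.3203 + 0.012777 = 4.9127 kg·m².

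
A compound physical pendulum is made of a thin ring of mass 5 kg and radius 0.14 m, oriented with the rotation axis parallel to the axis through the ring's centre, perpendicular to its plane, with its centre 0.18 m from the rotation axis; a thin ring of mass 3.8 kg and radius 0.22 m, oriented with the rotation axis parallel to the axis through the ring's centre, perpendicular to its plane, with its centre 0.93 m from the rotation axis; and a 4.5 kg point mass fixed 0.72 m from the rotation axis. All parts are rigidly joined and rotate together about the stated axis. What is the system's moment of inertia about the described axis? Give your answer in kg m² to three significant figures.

Thin ring: I_cm = MR² = (5)(0.14)² = 0.098 kg m²; centre at d = 0.18 m, so I = I_cm + Md² gives I = 0.098 + (5)(0.18)² = 0.26 kg m².
Thin ring: I_cm = MR² = (3.8)(0.22)² = 0.18392 kg m²; centre at d = 0.93 m, so I = I_cm + Md² gives I = 0.18392 + (3.8)(0.93)² = 3.4705 kg m².
Point mass: I_cm = 0; centre at d = 0.72 m, so I = I_cm + Md² gives I = 0 + (4.5)(0.72)² = 2.3328 kg m².
Total I = 0.26 + 3.4705 + 2.3328 = 6.0633 kg m².

6.06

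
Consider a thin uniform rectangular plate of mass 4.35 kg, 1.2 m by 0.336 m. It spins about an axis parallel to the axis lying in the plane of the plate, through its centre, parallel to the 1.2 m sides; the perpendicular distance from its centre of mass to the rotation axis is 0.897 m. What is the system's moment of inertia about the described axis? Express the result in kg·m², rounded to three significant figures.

I_cm = (1/12)Mb² = (1/12)(4.35)(0.336)² = 0.040925 kg·m²; centre at d = 0.897 m, so I = I_cm + Md² gives I = 0.040925 + (4.35)(0.897)² = 3.541 kg·m².

3.54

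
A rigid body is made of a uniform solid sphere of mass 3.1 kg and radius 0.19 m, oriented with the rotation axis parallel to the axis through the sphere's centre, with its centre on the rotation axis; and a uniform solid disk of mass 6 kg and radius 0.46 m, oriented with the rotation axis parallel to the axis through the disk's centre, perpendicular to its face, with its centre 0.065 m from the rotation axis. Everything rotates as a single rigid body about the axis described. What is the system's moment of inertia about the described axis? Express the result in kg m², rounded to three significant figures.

0.705

Solid sphere: I_cm = (2/5)MR² = (2/5)(3.1)(0.19)² = 0.044764 kg m²; axis through the centre, so I = 0.044764 kg m².
Solid disk: I_cm = (1/2)MR² = (1/2)(6)(0.46)² = 0.6348 kg m²; centre at d = 0.065 m, so I = I_cm + Md² gives I = 0.6348 + (6)(0.065)² = 0.66015 kg m².
Total I = 0.044764 + 0.66015 = 0.70491 kg m².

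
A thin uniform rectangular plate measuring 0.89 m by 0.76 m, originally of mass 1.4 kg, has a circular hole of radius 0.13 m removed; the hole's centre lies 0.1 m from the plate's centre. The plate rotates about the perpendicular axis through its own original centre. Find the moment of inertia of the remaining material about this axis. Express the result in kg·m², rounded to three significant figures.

0.158

Unpierced body about its centre: I₀ = (1/12)M(a²+b²) = (1/12)(1.4)[(0.89)² + (0.76)²] = 0.1598 kg·m².
The removed disk has mass m = M·πr²/(ab) = (1.4)·π(0.13)²/(0.89·0.76) = 0.10989 kg (same uniform areal density).
Its moment of inertia about the rotation axis (parallel-axis theorem): I_hole = (1/2)mr² + md² = (1/2)(0.10989)(0.13)² + (0.10989)(0.1)² = 0.0020275 kg·m².
Treating the hole as negative mass, I = I₀ − I_hole = 0.1598 − 0.0020275 = 0.15777 kg·m².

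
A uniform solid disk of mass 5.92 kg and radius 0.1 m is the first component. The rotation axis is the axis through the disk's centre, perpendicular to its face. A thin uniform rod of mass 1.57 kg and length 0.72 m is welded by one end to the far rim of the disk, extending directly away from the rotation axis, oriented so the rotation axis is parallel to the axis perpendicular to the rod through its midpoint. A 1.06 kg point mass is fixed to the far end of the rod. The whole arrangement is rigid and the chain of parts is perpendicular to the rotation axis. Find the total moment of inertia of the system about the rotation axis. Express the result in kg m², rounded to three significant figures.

Solid disk: I_cm = (1/2)MR² = (1/2)(5.92)(0.1)² = 0.0296 kg m²; axis through the centre, so I = 0.0296 kg m².
Thin rod: I_cm = (1/12)ML² = (1/12)(1.57)(0.72)² = 0.067824 kg m²; centre at d = 0.1 + 0.36 = 0.46 m, so the parallel axis theorem gives I = 0.067824 + (1.57)(0.46)² = 0.40004 kg m².
Point mass: I_cm = 0; centre at d = 0.1 + 0.36 + 0.36 = 0.82 m, so the parallel axis theorem gives I = 0 + (1.06)(0.82)² = 0.71274 kg m².
Total I = 0.0296 + 0.40004 + 0.71274 = 1.1424 kg m².

1.14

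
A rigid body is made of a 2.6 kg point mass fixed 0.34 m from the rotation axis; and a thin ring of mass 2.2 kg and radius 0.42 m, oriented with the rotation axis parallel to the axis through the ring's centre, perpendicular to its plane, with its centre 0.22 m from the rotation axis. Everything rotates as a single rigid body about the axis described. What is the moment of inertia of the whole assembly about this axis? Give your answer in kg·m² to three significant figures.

0.795

Point mass: I_cm = 0; centre at d = 0.34 m, so I = I_cm + Md² gives I = 0 + (2.6)(0.34)² = 0.30056 kg·m².
Thin ring: I_cm = MR² = (2.2)(0.42)² = 0.38808 kg·m²; centre at d = 0.22 m, so I = I_cm + Md² gives I = 0.38808 + (2.2)(0.22)² = 0.49456 kg·m².
Total I = 0.30056 + 0.49456 = 0.79512 kg·m².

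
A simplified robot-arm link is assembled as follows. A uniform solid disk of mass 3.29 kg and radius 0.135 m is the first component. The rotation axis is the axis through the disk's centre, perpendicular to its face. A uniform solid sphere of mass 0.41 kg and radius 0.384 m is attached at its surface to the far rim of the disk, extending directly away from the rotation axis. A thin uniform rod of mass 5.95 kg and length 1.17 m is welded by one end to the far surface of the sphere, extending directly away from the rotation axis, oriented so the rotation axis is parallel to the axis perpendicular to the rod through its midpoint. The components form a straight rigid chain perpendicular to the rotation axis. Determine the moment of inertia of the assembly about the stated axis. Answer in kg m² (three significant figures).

Solid disk: I_cm = (1/2)MR² = (1/2)(3.29)(0.135)² = 0.02998 kg m²; axis through the centre, so I = 0.02998 kg m².
Solid sphere: I_cm = (2/5)MR² = (2/5)(0.41)(0.384)² = 0.024183 kg m²; centre at d = 0.135 + 0.384 = 0.519 m, so the parallel axis theorem gives I = 0.024183 + (0.41)(0.519)² = 0.13462 kg m².
Thin rod: I_cm = (1/12)ML² = (1/12)(5.95)(1.17)² = 0.67875 kg m²; centre at d = 0.135 + 0.384 + 0.384 + 0.585 = 1.488 m, so the parallel axis theorem gives I = 0.67875 + (5.95)(1.488)² = 13.853 kg m².
Total I = 0.02998 + 0.13462 + 13.853 = 14.018 kg m².

14.0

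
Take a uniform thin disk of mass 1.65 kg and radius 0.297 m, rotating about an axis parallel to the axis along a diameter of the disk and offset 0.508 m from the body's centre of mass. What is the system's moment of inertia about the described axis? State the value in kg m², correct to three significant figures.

I_cm = (1/4)MR² = (1/4)(1.65)(0.297)² = 0.036386 kg m²; centre at d = 0.508 m, so I = I_cm + Md² gives I = 0.036386 + (1.65)(0.508)² = 0.46219 kg m².

0.462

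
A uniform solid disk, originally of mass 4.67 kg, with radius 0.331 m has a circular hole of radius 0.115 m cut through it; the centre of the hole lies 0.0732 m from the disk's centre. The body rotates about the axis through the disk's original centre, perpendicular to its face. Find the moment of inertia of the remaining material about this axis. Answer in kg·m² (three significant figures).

0.249

Unpierced body about its centre: I₀ = (1/2)MR² = (1/2)(4.67)(0.331)² = 0.25582 kg·m².
The removed disk has mass m = M·(r/R)² = (4.67)(0.115/0.331)² = 0.56371 kg (same uniform areal density).
Its moment of inertia about the rotation axis (parallel-axis theorem): I_hole = (1/2)mr² + md² = (1/2)(0.56371)(0.115)² + (0.56371)(0.0732)² = 0.006748 kg·m².
Treating the hole as negative mass, I = I₀ − I_hole = 0.25582 − 0.006748 = 0.24908 kg·m².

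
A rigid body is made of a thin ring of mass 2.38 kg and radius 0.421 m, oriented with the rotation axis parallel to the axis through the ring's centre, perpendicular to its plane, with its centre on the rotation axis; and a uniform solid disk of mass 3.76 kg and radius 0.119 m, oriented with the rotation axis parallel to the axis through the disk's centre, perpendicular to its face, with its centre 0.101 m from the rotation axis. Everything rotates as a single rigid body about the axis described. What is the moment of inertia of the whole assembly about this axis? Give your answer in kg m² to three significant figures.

Thin ring: I_cm = MR² = (2.38)(0.421)² = 0.42183 kg m²; axis through the centre, so I = 0.42183 kg m².
Solid disk: I_cm = (1/2)MR² = (1/2)(3.76)(0.119)² = 0.026623 kg m²; centre at d = 0.101 m, so the parallel axis theorem gives I = 0.026623 + (3.76)(0.101)² = 0.064978 kg m².
Total I = 0.42183 + 0.064978 = 0.48681 kg m².

0.487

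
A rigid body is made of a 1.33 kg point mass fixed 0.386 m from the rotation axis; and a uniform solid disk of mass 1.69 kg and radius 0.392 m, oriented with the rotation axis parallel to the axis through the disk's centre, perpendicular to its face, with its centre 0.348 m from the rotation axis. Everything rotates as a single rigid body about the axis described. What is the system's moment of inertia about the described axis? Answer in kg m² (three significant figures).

Point mass: I_cm = 0; centre at d = 0.386 m, so the parallel axis theorem gives I = 0 + (1.33)(0.386)² = 0.19816 kg m².
Solid disk: I_cm = (1/2)MR² = (1/2)(1.69)(0.392)² = 0.12985 kg m²; centre at d = 0.348 m, so the parallel axis theorem gives I = 0.12985 + (1.69)(0.348)² = 0.33451 kg m².
Total I = 0.19816 + 0.33451 = 0.53268 kg m².

0.533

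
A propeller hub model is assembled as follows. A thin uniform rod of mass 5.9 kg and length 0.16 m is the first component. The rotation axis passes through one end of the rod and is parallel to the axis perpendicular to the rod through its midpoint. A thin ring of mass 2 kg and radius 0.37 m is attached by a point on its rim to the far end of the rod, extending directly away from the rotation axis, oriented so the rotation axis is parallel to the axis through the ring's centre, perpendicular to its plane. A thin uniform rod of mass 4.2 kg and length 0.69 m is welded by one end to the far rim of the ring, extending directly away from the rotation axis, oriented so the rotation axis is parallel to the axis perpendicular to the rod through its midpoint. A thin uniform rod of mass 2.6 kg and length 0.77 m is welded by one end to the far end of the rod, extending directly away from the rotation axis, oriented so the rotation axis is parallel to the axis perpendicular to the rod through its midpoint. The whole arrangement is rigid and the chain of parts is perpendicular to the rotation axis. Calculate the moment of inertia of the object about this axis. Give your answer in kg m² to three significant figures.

Thin rod: I_cm = (1/12)ML² = (1/12)(5.9)(0.16)² = 0.012587 kg m²; centre at d = 0.08 m, so I = I_cm + Md² gives I = 0.012587 + (5.9)(0.08)² = 0.050347 kg m².
Thin ring: I_cm = MR² = (2)(0.37)² = 0.2738 kg m²; centre at d = 0.08 + 0.08 + 0.37 = 0.53 m, so I = I_cm + Md² gives I = 0.2738 + (2)(0.53)² = 0.8356 kg m².
Thin rod: I_cm = (1/12)ML² = (1/12)(4.2)(0.69)² = 0.16663 kg m²; centre at d = 0.08 + 0.08 + 0.37 + 0.37 + 0.345 = 1.245 m, so I = I_cm + Md² gives I = 0.16663 + (4.2)(1.245)² = 6.6767 kg m².
Thin rod: I_cm = (1/12)ML² = (1/12)(2.6)(0.77)² = 0.12846 kg m²; centre at d = 0.08 + 0.08 + 0.37 + 0.37 + 0.345 + 0.345 + 0.385 = 1.975 m, so I = I_cm + Md² gives I = 0.12846 + (2.6)(1.975)² = 10.27 kg m².
Total I = 0.050347 + 0.8356 + 6.6767 + 10.27 = 17.833 kg m².

17.8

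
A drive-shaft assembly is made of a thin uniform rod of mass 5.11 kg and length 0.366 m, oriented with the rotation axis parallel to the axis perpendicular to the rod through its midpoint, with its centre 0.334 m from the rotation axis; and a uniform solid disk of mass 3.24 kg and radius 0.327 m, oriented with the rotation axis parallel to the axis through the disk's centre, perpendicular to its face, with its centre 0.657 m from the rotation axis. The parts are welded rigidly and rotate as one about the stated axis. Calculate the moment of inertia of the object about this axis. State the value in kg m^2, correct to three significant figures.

2.20

Thin rod: I_cm = (1/12)ML² = (1/12)(5.11)(0.366)² = 0.057043 kg m^2; centre at d = 0.334 m, so I = I_cm + Md² gives I = 0.057043 + (5.11)(0.334)² = 0.62709 kg m^2.
Solid disk: I_cm = (1/2)MR² = (1/2)(3.24)(0.327)² = 0.17322 kg m^2; centre at d = 0.657 m, so I = I_cm + Md² gives I = 0.17322 + (3.24)(0.657)² = 1.5718 kg m^2.
Total I = 0.62709 + 1.5718 = 2.1989 kg m^2.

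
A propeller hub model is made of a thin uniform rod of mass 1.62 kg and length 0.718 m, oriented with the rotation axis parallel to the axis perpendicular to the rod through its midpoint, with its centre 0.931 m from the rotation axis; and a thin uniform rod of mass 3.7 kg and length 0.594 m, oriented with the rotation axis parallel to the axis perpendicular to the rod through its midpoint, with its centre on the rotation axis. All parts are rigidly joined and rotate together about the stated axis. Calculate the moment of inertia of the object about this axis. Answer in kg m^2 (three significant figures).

Thin rod: I_cm = (1/12)ML² = (1/12)(1.62)(0.718)² = 0.069596 kg m^2; centre at d = 0.931 m, so the parallel axis theorem gives I = 0.069596 + (1.62)(0.931)² = 1.4737 kg m^2.
Thin rod: I_cm = (1/12)ML² = (1/12)(3.7)(0.594)² = 0.10879 kg m^2; axis through the centre, so I = 0.10879 kg m^2.
Total I = 1.4737 + 0.10879 = 1.5825 kg m^2.

1.58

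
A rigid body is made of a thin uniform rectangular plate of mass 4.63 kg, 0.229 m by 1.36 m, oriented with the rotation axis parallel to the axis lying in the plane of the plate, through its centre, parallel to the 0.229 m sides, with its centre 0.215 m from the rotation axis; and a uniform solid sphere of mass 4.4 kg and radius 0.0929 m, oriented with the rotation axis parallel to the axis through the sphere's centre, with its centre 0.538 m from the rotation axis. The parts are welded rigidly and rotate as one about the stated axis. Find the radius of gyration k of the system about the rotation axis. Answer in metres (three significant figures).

Rectangular plate: I_cm = (1/12)Mb² = (1/12)(4.63)(1.36)² = 0.71364 kg·m²; centre at d = 0.215 m, so I = I_cm + Md² gives I = 0.71364 + (4.63)(0.215)² = 0.92766 kg·m².
Solid sphere: I_cm = (2/5)MR² = (2/5)(4.4)(0.0929)² = 0.01519 kg·m²; centre at d = 0.538 m, so I = I_cm + Md² gives I = 0.01519 + (4.4)(0.538)² = 1.2887 kg·m².
Total I = 2.2164 kg·m²; total mass M = 9.03 kg.
k = √(I/M) = √(2.2164/9.03) = 0.49543 m.

0.495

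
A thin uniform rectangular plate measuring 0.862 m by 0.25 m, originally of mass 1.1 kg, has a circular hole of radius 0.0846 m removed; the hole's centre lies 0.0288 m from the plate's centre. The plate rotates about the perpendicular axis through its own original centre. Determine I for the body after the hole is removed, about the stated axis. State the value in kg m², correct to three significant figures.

Unpierced body about its centre: I₀ = (1/12)M(a²+b²) = (1/12)(1.1)[(0.862)² + (0.25)²] = 0.073842 kg m².
The removed disk has mass m = M·πr²/(ab) = (1.1)·π(0.0846)²/(0.862·0.25) = 0.11477 kg (same uniform areal density).
Its moment of inertia about the rotation axis (parallel-axis theorem): I_hole = (1/2)mr² + md² = (1/2)(0.11477)(0.0846)² + (0.11477)(0.0288)² = 0.00050592 kg m².
Treating the hole as negative mass, I = I₀ − I_hole = 0.073842 − 0.00050592 = 0.073336 kg m².

0.0733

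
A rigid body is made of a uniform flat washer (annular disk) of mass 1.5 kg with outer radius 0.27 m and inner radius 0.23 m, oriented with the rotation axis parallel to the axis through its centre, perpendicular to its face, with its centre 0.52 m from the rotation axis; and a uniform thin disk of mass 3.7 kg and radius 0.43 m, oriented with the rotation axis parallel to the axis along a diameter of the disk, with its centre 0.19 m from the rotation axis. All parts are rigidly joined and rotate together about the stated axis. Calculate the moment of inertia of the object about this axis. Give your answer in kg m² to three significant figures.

Annular disk: I_cm = (1/2)M(R²+r²) = (1/2)(1.5)[(0.27)² + (0.23)²] = 0.09435 kg m²; centre at d = 0.52 m, so I = I_cm + Md² gives I = 0.09435 + (1.5)(0.52)² = 0.49995 kg m².
Thin disk: I_cm = (1/4)MR² = (1/4)(3.7)(0.43)² = 0.17103 kg m²; centre at d = 0.19 m, so I = I_cm + Md² gives I = 0.17103 + (3.7)(0.19)² = 0.3046 kg m².
Total I = 0.49995 + 0.3046 = 0.80455 kg m².

0.805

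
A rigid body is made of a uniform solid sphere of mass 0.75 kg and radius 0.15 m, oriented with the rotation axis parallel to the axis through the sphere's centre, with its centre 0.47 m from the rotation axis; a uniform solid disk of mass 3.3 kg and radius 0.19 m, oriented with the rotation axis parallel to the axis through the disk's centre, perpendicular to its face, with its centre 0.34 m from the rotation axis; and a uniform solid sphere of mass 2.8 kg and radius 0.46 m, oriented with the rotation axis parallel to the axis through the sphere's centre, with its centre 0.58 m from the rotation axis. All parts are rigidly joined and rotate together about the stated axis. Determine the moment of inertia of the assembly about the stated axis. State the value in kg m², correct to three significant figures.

1.79

Solid sphere: I_cm = (2/5)MR² = (2/5)(0.75)(0.15)² = 0.00675 kg m²; centre at d = 0.47 m, so the parallel axis theorem gives I = 0.00675 + (0.75)(0.47)² = 0.17242 kg m².
Solid disk: I_cm = (1/2)MR² = (1/2)(3.3)(0.19)² = 0.059565 kg m²; centre at d = 0.34 m, so the parallel axis theorem gives I = 0.059565 + (3.3)(0.34)² = 0.44105 kg m².
Solid sphere: I_cm = (2/5)MR² = (2/5)(2.8)(0.46)² = 0.23699 kg m²; centre at d = 0.58 m, so the parallel axis theorem gives I = 0.23699 + (2.8)(0.58)² = 1.1789 kg m².
Total I = 0.17242 + 0.44105 + 1.1789 = 1.7924 kg m².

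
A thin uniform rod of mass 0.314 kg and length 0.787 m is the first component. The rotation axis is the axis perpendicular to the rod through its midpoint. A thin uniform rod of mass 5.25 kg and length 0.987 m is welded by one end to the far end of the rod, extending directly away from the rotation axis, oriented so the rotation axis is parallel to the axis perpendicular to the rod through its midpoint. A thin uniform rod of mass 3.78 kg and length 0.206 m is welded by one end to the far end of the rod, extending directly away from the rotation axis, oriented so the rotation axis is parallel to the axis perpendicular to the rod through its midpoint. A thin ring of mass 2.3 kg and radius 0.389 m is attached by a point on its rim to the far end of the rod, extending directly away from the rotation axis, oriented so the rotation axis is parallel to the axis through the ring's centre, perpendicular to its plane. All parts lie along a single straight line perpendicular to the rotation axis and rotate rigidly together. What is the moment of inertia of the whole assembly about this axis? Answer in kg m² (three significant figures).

22.2

Thin rod: I_cm = (1/12)ML² = (1/12)(0.314)(0.787)² = 0.016207 kg m²; axis through the centre, so I = 0.016207 kg m².
Thin rod: I_cm = (1/12)ML² = (1/12)(5.25)(0.987)² = 0.4262 kg m²; centre at d = 0.3935 + 0.4935 = 0.887 m, so I = I_cm + Md² gives I = 0.4262 + (5.25)(0.887)² = 4.5567 kg m².
Thin rod: I_cm = (1/12)ML² = (1/12)(3.78)(0.206)² = 0.013367 kg m²; centre at d = 0.3935 + 0.4935 + 0.4935 + 0.103 = 1.4835 m, so I = I_cm + Md² gives I = 0.013367 + (3.78)(1.4835)² = 8.3323 kg m².
Thin ring: I_cm = MR² = (2.3)(0.389)² = 0.34804 kg m²; centre at d = 0.3935 + 0.4935 + 0.4935 + 0.103 + 0.103 + 0.389 = 1.9755 m, so I = I_cm + Md² gives I = 0.34804 + (2.3)(1.9755)² = 9.324 kg m².
Total I = 0.016207 + 4.5567 + 8.3323 + 9.324 = 22.229 kg m².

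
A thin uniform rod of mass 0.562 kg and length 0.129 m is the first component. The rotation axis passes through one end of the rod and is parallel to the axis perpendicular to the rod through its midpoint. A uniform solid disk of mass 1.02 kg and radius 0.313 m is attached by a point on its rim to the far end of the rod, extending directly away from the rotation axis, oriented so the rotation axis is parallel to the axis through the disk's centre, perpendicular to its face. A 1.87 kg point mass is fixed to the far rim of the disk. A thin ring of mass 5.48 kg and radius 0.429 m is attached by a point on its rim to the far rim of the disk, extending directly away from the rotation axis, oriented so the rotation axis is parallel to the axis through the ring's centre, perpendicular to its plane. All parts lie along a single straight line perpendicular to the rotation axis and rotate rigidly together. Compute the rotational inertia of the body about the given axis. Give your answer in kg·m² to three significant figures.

10.0

Thin rod: I_cm = (1/12)ML² = (1/12)(0.562)(0.129)² = 0.00077935 kg·m²; centre at d = 0.0645 m, so I = I_cm + Md² gives I = 0.00077935 + (0.562)(0.0645)² = 0.0031174 kg·m².
Solid disk: I_cm = (1/2)MR² = (1/2)(1.02)(0.313)² = 0.049964 kg·m²; centre at d = 0.0645 + 0.0645 + 0.313 = 0.442 m, so I = I_cm + Md² gives I = 0.049964 + (1.02)(0.442)² = 0.24924 kg·m².
Point mass: I_cm = 0; centre at d = 0.0645 + 0.0645 + 0.313 + 0.313 = 0.755 m, so I = I_cm + Md² gives I = 0 + (1.87)(0.755)² = 1.0659 kg·m².
Thin ring: I_cm = MR² = (5.48)(0.429)² = 1.0085 kg·m²; centre at d = 0.0645 + 0.0645 + 0.313 + 0.313 + 0.429 = 1.184 m, so I = I_cm + Md² gives I = 1.0085 + (5.48)(1.184)² = 8.6907 kg·m².
Total I = 0.0031174 + 0.24924 + 1.0659 + 8.6907 = 10.009 kg·m².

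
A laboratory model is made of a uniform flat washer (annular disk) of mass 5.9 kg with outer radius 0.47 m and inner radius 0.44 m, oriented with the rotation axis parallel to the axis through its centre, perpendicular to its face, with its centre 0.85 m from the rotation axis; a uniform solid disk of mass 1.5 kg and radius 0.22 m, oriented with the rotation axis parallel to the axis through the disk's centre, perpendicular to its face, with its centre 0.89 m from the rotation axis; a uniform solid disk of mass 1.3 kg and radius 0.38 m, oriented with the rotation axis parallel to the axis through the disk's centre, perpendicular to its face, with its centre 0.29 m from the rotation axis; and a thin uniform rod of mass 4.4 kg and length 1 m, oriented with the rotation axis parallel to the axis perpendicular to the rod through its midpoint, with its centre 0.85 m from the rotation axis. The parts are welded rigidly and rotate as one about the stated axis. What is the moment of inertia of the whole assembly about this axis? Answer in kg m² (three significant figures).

10.5

Annular disk: I_cm = (1/2)M(R²+r²) = (1/2)(5.9)[(0.47)² + (0.44)²] = 1.2228 kg m²; centre at d = 0.85 m, so I = I_cm + Md² gives I = 1.2228 + (5.9)(0.85)² = 5.4855 kg m².
Solid disk: I_cm = (1/2)MR² = (1/2)(1.5)(0.22)² = 0.0363 kg m²; centre at d = 0.89 m, so I = I_cm + Md² gives I = 0.0363 + (1.5)(0.89)² = 1.2245 kg m².
Solid disk: I_cm = (1/2)MR² = (1/2)(1.3)(0.38)² = 0.09386 kg m²; centre at d = 0.29 m, so I = I_cm + Md² gives I = 0.09386 + (1.3)(0.29)² = 0.20319 kg m².
Thin rod: I_cm = (1/12)ML² = (1/12)(4.4)(1)² = 0.36667 kg m²; centre at d = 0.85 m, so I = I_cm + Md² gives I = 0.36667 + (4.4)(0.85)² = 3.5457 kg m².
Total I = 5.4855 + 1.2245 + 0.20319 + 3.5457 = 10.459 kg m².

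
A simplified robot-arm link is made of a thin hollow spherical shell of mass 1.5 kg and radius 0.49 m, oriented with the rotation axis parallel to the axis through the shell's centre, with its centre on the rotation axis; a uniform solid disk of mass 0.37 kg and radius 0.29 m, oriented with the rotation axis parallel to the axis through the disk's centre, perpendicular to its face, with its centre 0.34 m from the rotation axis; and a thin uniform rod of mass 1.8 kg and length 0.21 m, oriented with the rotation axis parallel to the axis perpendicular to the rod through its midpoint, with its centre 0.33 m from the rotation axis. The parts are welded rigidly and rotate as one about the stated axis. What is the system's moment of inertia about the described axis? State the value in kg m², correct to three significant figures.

Spherical shell: I_cm = (2/3)MR² = (2/3)(1.5)(0.49)² = 0.2401 kg m²; axis through the centre, so I = 0.2401 kg m².
Solid disk: I_cm = (1/2)MR² = (1/2)(0.37)(0.29)² = 0.015558 kg m²; centre at d = 0.34 m, so I = I_cm + Md² gives I = 0.015558 + (0.37)(0.34)² = 0.058331 kg m².
Thin rod: I_cm = (1/12)ML² = (1/12)(1.8)(0.21)² = 0.006615 kg m²; centre at d = 0.33 m, so I = I_cm + Md² gives I = 0.006615 + (1.8)(0.33)² = 0.20264 kg m².
Total I = 0.2401 + 0.058331 + 0.20264 = 0.50107 kg m².

0.501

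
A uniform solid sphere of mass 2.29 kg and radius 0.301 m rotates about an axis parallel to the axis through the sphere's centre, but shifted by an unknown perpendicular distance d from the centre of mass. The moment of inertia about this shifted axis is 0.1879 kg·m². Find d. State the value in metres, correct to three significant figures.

0.214

About the centre-of-mass axis, I_cm = (2/5)MR² = (2/5)(2.29)(0.301)² = 0.082991 kg·m².
Parallel axis theorem: I = I_cm + Md², so Md² = 0.1879 − 0.082991 = 0.10491 kg·m².
d = √(0.10491 / 2.29) = 0.21404 m.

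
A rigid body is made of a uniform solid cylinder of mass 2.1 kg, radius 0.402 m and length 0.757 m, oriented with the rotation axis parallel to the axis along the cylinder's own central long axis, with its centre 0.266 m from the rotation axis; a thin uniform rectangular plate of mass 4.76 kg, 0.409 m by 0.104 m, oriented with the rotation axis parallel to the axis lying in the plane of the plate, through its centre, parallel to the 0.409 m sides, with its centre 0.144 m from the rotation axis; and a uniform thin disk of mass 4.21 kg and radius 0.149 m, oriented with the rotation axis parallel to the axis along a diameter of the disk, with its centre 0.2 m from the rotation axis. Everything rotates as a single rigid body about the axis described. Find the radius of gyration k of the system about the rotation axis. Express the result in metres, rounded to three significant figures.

0.235

Solid cylinder: I_cm = (1/2)MR² = (1/2)(2.1)(0.402)² = 0.16968 kg·m²; centre at d = 0.266 m, so I = I_cm + Md² gives I = 0.16968 + (2.1)(0.266)² = 0.31827 kg·m².
Rectangular plate: I_cm = (1/12)Mb² = (1/12)(4.76)(0.104)² = 0.0042903 kg·m²; centre at d = 0.144 m, so I = I_cm + Md² gives I = 0.0042903 + (4.76)(0.144)² = 0.10299 kg·m².
Thin disk: I_cm = (1/4)MR² = (1/4)(4.21)(0.149)² = 0.023367 kg·m²; centre at d = 0.2 m, so I = I_cm + Md² gives I = 0.023367 + (4.21)(0.2)² = 0.19177 kg·m².
Total I = 0.61303 kg·m²; total mass M = 11.07 kg.
k = √(I/M) = √(0.61303/11.07) = 0.23532 m.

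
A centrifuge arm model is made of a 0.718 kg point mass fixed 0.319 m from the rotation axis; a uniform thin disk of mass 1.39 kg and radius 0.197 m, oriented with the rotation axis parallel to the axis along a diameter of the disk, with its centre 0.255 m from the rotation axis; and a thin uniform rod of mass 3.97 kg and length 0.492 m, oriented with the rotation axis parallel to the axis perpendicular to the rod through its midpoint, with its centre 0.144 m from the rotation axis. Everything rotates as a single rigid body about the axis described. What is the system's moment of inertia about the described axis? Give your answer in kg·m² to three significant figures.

0.339

Point mass: I_cm = 0; centre at d = 0.319 m, so the parallel axis theorem gives I = 0 + (0.718)(0.319)² = 0.073064 kg·m².
Thin disk: I_cm = (1/4)MR² = (1/4)(1.39)(0.197)² = 0.013486 kg·m²; centre at d = 0.255 m, so the parallel axis theorem gives I = 0.013486 + (1.39)(0.255)² = 0.10387 kg·m².
Thin rod: I_cm = (1/12)ML² = (1/12)(3.97)(0.492)² = 0.080083 kg·m²; centre at d = 0.144 m, so the parallel axis theorem gives I = 0.080083 + (3.97)(0.144)² = 0.1624 kg·m².
Total I = 0.073064 + 0.10387 + 0.1624 = 0.33934 kg·m².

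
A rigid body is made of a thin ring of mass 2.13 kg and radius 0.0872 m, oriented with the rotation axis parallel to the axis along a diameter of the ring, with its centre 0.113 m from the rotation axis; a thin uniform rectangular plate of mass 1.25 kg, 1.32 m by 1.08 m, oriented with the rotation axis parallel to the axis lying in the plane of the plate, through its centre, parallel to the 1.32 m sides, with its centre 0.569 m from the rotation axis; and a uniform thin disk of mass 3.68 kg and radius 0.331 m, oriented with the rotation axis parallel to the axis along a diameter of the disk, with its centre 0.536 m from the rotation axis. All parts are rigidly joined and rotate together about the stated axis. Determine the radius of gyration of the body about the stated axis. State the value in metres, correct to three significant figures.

0.494

Thin ring: I_cm = (1/2)MR² = (1/2)(2.13)(0.0872)² = 0.0080981 kg m^2; centre at d = 0.113 m, so the parallel axis theorem gives I = 0.0080981 + (2.13)(0.113)² = 0.035296 kg m^2.
Rectangular plate: I_cm = (1/12)Mb² = (1/12)(1.25)(1.08)² = 0.1215 kg m^2; centre at d = 0.569 m, so the parallel axis theorem gives I = 0.1215 + (1.25)(0.569)² = 0.5262 kg m^2.
Thin disk: I_cm = (1/4)MR² = (1/4)(3.68)(0.331)² = 0.1008 kg m^2; centre at d = 0.536 m, so the parallel axis theorem gives I = 0.1008 + (3.68)(0.536)² = 1.158 kg m^2.
Total I = 1.7195 kg m^2; total mass M = 7.06 kg.
k = √(I/M) = √(1.7195/7.06) = 0.49352 m.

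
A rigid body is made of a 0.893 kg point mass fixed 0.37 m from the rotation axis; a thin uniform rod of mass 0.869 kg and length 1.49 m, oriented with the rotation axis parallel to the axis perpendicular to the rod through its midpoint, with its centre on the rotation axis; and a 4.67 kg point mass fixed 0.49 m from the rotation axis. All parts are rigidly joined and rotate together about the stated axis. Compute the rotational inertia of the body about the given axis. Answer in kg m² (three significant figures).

Point mass: I_cm = 0; centre at d = 0.37 m, so I = I_cm + Md² gives I = 0 + (0.893)(0.37)² = 0.12225 kg m².
Thin rod: I_cm = (1/12)ML² = (1/12)(0.869)(1.49)² = 0.16077 kg m²; axis through the centre, so I = 0.16077 kg m².
Point mass: I_cm = 0; centre at d = 0.49 m, so I = I_cm + Md² gives I = 0 + (4.67)(0.49)² = 1.1213 kg m².
Total I = 0.12225 + 0.16077 + 1.1213 = 1.4043 kg m².

1.40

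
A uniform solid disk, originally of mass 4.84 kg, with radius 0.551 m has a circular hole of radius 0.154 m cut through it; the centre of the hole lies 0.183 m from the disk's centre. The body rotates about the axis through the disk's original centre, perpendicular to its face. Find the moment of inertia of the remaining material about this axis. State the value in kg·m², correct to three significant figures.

Unpierced body about its centre: I₀ = (1/2)MR² = (1/2)(4.84)(0.551)² = 0.73471 kg·m².
The removed disk has mass m = M·(r/R)² = (4.84)(0.154/0.551)² = 0.37808 kg (same uniform areal density).
Its moment of inertia about the rotation axis (parallel-axis theorem): I_hole = (1/2)mr² + md² = (1/2)(0.37808)(0.154)² + (0.37808)(0.183)² = 0.017145 kg·m².
Treating the hole as negative mass, I = I₀ − I_hole = 0.73471 − 0.017145 = 0.71757 kg·m².

0.718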